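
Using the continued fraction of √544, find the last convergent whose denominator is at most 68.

√544 = [23; 3, 11, 3, 46, …] (period length 4).
Convergents:
  p_0/q_0 = 23/1
  p_1/q_1 = 70/3
  p_2/q_2 = 793/34
  p_3/q_3 = 2449/105
q_2 = 34 ≤ 68 < 105 = q_3, so the answer is 793/34.

793/34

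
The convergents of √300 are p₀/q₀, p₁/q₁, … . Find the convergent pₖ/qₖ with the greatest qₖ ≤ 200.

1351/78

√300 = [17; 3, 8, 3, 34, …] (period length 4).
Convergents:
  p_0/q_0 = 17/1
  p_1/q_1 = 52/3
  p_2/q_2 = 433/25
  p_3/q_3 = 1351/78
  p_4/q_4 = 46367/2677
q_3 = 78 ≤ 200 < 2677 = q_4, so the answer is 1351/78.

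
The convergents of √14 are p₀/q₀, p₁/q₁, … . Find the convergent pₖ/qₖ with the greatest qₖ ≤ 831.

3027/809

√14 = [3; 1, 2, 1, 6, …] (period length 4).
Convergents:
  p_0/q_0 = 3/1
  p_1/q_1 = 4/1
  p_2/q_2 = 11/3
  p_3/q_3 = 15/4
  p_4/q_4 = 101/27
  p_5/q_5 = 116/31
  p_6/q_6 = 333/89
  p_7/q_7 = 449/120
  p_8/q_8 = 3027/809
  p_9/q_9 = 3476/929
q_8 = 809 ≤ 831 < 929 = q_9, so the answer is 3027/809.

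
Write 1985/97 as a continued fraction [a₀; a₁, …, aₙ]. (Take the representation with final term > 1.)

1985 = 20*97 + 45
97 = 2*45 + 7
45 = 6*7 + 3
7 = 2*3 + 1
3 = 3*1 + 0  (stop)
So 1985/97 = [20; 2, 6, 2, 3].

[20; 2, 6, 2, 3]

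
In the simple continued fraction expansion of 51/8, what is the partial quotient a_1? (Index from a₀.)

2

51 = 6·8 + 3   →  a_0 = 6
8 = 2·3 + 2   →  a_1 = 2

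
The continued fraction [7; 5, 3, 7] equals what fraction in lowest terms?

841/117

Fold from the inside: start with 7/1.
  3 + 1/7 = 22/7
  5 + 7/22 = 117/22
  7 + 22/117 = 841/117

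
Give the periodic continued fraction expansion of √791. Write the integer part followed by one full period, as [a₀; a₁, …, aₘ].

[28; 8, 56]

a₀ = ⌊√791⌋ = 28.
With m₀=0, d₀=1 and mₖ₊₁ = dₖaₖ − mₖ, dₖ₊₁ = (n − mₖ₊₁²)/dₖ, aₖ₊₁ = ⌊(a₀+mₖ₊₁)/dₖ₊₁⌋:
  k=1: m=28, d=7, a=8
  k=2: m=28, d=1, a=56
d=1 and a=2a₀=56 at k=2, so the next step gives (m, d) = (28, 7) again — its k=1 value — and the period has length 2.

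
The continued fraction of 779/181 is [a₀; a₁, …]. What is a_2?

3

779 = 4·181 + 55   →  a_0 = 4
181 = 3·55 + 16   →  a_1 = 3
55 = 3·16 + 7   →  a_2 = 3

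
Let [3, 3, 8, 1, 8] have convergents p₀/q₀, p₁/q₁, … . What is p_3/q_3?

Using pₖ = aₖpₖ₋₁ + pₖ₋₂, qₖ = aₖqₖ₋₁ + qₖ₋₂ (with p₋₁=1, p₋₂=0, q₋₁=0, q₋₂=1):
  k=0: a=3, p=3, q=1
  k=1: a=3, p=10, q=3
  k=2: a=8, p=83, q=25
  k=3: a=1, p=93, q=28

93/28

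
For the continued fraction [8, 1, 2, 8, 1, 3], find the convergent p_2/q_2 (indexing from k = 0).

26/3

Using pₖ = aₖpₖ₋₁ + pₖ₋₂, qₖ = aₖqₖ₋₁ + qₖ₋₂ (with p₋₁=1, p₋₂=0, q₋₁=0, q₋₂=1):
  k=0: a=8, p=8, q=1
  k=1: a=1, p=9, q=1
  k=2: a=2, p=26, q=3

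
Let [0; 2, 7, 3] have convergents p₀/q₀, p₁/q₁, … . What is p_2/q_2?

Using pₖ = aₖpₖ₋₁ + pₖ₋₂, qₖ = aₖqₖ₋₁ + qₖ₋₂ (with p₋₁=1, p₋₂=0, q₋₁=0, q₋₂=1):
  k=0: a=0, p=0, q=1
  k=1: a=2, p=1, q=2
  k=2: a=7, p=7, q=15

7/15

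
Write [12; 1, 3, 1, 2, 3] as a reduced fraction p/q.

601/47

Using pₖ = aₖpₖ₋₁ + pₖ₋₂ and qₖ = aₖqₖ₋₁ + qₖ₋₂:
  k=0: a=12, p=12, q=1
  k=1: a=1, p=13, q=1
  k=2: a=3, p=51, q=4
  k=3: a=1, p=64, q=5
  k=4: a=2, p=179, q=14
  k=5: a=3, p=601, q=47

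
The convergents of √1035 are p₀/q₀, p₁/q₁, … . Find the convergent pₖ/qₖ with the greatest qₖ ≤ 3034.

√1035 = [32; 5, 1, 5, 64, …] (period length 4).
Convergents:
  p_0/q_0 = 32/1
  p_1/q_1 = 161/5
  p_2/q_2 = 193/6
  p_3/q_3 = 1126/35
  p_4/q_4 = 72257/2246
  p_5/q_5 = 362411/11265
q_4 = 2246 ≤ 3034 < 11265 = q_5, so the answer is 72257/2246.

72257/2246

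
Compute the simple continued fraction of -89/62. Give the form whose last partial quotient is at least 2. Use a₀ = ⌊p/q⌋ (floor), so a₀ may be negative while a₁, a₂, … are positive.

-89 = -2*62 + 35
62 = 1*35 + 27
35 = 1*27 + 8
27 = 3*8 + 3
8 = 2*3 + 2
3 = 1*2 + 1
2 = 2*1 + 0  (stop)
So -89/62 = [-2; 1, 1, 3, 2, 1, 2].

[-2; 1, 1, 3, 2, 1, 2]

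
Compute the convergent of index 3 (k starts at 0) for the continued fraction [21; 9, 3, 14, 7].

Using pₖ = aₖpₖ₋₁ + pₖ₋₂, qₖ = aₖqₖ₋₁ + qₖ₋₂ (with p₋₁=1, p₋₂=0, q₋₁=0, q₋₂=1):
  k=0: a=21, p=21, q=1
  k=1: a=9, p=190, q=9
  k=2: a=3, p=591, q=28
  k=3: a=14, p=8464, q=401

8464/401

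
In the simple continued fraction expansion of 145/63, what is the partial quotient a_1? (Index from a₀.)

3

145 = 2·63 + 19   →  a_0 = 2
63 = 3·19 + 6   →  a_1 = 3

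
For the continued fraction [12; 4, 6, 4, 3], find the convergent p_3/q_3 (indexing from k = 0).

Using pₖ = aₖpₖ₋₁ + pₖ₋₂, qₖ = aₖqₖ₋₁ + qₖ₋₂ (with p₋₁=1, p₋₂=0, q₋₁=0, q₋₂=1):
  k=0: a=12, p=12, q=1
  k=1: a=4, p=49, q=4
  k=2: a=6, p=306, q=25
  k=3: a=4, p=1273, q=104

1273/104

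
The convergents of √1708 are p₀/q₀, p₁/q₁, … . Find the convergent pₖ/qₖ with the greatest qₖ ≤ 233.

√1708 = [41; 3, 20, 3, 82, …] (period length 4).
Convergents:
  p_0/q_0 = 41/1
  p_1/q_1 = 124/3
  p_2/q_2 = 2521/61
  p_3/q_3 = 7687/186
  p_4/q_4 = 632855/15313
q_3 = 186 ≤ 233 < 15313 = q_4, so the answer is 7687/186.

7687/186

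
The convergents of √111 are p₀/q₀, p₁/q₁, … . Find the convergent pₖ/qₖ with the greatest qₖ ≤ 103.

295/28

√111 = [10; 1, 1, 6, 1, 1, 20, …] (period length 6).
Convergents:
  p_0/q_0 = 10/1
  p_1/q_1 = 11/1
  p_2/q_2 = 21/2
  p_3/q_3 = 137/13
  p_4/q_4 = 158/15
  p_5/q_5 = 295/28
  p_6/q_6 = 6058/575
q_5 = 28 ≤ 103 < 575 = q_6, so the answer is 295/28.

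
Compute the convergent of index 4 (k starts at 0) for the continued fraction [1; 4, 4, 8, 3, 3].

540/437

Using pₖ = aₖpₖ₋₁ + pₖ₋₂, qₖ = aₖqₖ₋₁ + qₖ₋₂ (with p₋₁=1, p₋₂=0, q₋₁=0, q₋₂=1):
  k=0: a=1, p=1, q=1
  k=1: a=4, p=5, q=4
  k=2: a=4, p=21, q=17
  k=3: a=8, p=173, q=140
  k=4: a=3, p=540, q=437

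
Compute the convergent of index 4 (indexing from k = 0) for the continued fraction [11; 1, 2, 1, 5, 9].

Using pₖ = aₖpₖ₋₁ + pₖ₋₂, qₖ = aₖqₖ₋₁ + qₖ₋₂ (with p₋₁=1, p₋₂=0, q₋₁=0, q₋₂=1):
  k=0: a=11, p=11, q=1
  k=1: a=1, p=12, q=1
  k=2: a=2, p=35, q=3
  k=3: a=1, p=47, q=4
  k=4: a=5, p=270, q=23

270/23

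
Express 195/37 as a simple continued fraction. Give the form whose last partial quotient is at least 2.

195 = 5·37 + 10
37 = 3·10 + 7
10 = 1·7 + 3
7 = 2·3 + 1
3 = 3·1 + 0  (stop)
So 195/37 = [5; 3, 1, 2, 3].

[5; 3, 1, 2, 3]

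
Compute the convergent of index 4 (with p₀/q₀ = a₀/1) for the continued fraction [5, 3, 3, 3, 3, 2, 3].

578/109

Using pₖ = aₖpₖ₋₁ + pₖ₋₂, qₖ = aₖqₖ₋₁ + qₖ₋₂ (with p₋₁=1, p₋₂=0, q₋₁=0, q₋₂=1):
  k=0: a=5, p=5, q=1
  k=1: a=3, p=16, q=3
  k=2: a=3, p=53, q=10
  k=3: a=3, p=175, q=33
  k=4: a=3, p=578, q=109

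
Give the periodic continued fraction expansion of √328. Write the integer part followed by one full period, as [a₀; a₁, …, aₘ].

[18; 9, 36]

a₀ = ⌊√328⌋ = 18.
With m₀=0, d₀=1 and mₖ₊₁ = dₖaₖ − mₖ, dₖ₊₁ = (n − mₖ₊₁²)/dₖ, aₖ₊₁ = ⌊(a₀+mₖ₊₁)/dₖ₊₁⌋:
  k=1: m=18, d=4, a=9
  k=2: m=18, d=1, a=36
d=1 and a=2a₀=36 at k=2, so the next step gives (m, d) = (18, 4) again — its k=1 value — and the period has length 2.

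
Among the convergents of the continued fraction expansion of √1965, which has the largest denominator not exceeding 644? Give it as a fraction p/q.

17687/399

√1965 = [44; 3, 21, 1, 4, 1, 21, 3, 88, …] (period length 8).
Convergents:
  p_0/q_0 = 44/1
  p_1/q_1 = 133/3
  p_2/q_2 = 2837/64
  p_3/q_3 = 2970/67
  p_4/q_4 = 14717/332
  p_5/q_5 = 17687/399
  p_6/q_6 = 386144/8711
q_5 = 399 ≤ 644 < 8711 = q_6, so the answer is 17687/399.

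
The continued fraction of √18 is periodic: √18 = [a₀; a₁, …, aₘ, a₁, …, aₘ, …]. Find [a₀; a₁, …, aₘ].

[4; 4, 8]

a₀ = ⌊√18⌋ = 4.
With m₀=0, d₀=1 and mₖ₊₁ = dₖaₖ − mₖ, dₖ₊₁ = (n − mₖ₊₁²)/dₖ, aₖ₊₁ = ⌊(a₀+mₖ₊₁)/dₖ₊₁⌋:
  k=1: m=4, d=2, a=4
  k=2: m=4, d=1, a=8
d=1 and a=2a₀=8 at k=2, so the next step gives (m, d) = (4, 2) again — its k=1 value — and the period has length 2.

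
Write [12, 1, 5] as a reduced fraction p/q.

Fold from the inside: start with 5/1.
  1 + 1/5 = 6/5
  12 + 5/6 = 77/6

77/6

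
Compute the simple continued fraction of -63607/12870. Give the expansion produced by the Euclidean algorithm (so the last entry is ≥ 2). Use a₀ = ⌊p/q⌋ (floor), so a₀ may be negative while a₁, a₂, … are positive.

[-5; 17, 3, 9, 5, 5]

-63607 = -5×12870 + 743
12870 = 17×743 + 239
743 = 3×239 + 26
239 = 9×26 + 5
26 = 5×5 + 1
5 = 5×1 + 0  (stop)
So -63607/12870 = [-5; 17, 3, 9, 5, 5].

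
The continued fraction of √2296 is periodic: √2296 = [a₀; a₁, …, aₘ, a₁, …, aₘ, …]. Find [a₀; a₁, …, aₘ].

a₀ = ⌊√2296⌋ = 47.

[47; 1, 10, 1, 94]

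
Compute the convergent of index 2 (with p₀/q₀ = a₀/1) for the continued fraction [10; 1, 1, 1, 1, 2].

21/2

Using pₖ = aₖpₖ₋₁ + pₖ₋₂, qₖ = aₖqₖ₋₁ + qₖ₋₂ (with p₋₁=1, p₋₂=0, q₋₁=0, q₋₂=1):
  k=0: a=10, p=10, q=1
  k=1: a=1, p=11, q=1
  k=2: a=1, p=21, q=2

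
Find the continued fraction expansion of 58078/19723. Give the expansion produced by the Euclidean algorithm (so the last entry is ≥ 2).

[2; 1, 17, 12, 1, 5, 14]

58078 = 2*19723 + 18632
19723 = 1*18632 + 1091
18632 = 17*1091 + 85
1091 = 12*85 + 71
85 = 1*71 + 14
71 = 5*14 + 1
14 = 14*1 + 0  (stop)
So 58078/19723 = [2; 1, 17, 12, 1, 5, 14].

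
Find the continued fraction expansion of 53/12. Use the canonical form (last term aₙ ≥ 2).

[4; 2, 2, 2]

53 = 4*12 + 5
12 = 2*5 + 2
5 = 2*2 + 1
2 = 2*1 + 0  (stop)
So 53/12 = [4; 2, 2, 2].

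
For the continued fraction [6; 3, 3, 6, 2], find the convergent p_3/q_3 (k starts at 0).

Using pₖ = aₖpₖ₋₁ + pₖ₋₂, qₖ = aₖqₖ₋₁ + qₖ₋₂ (with p₋₁=1, p₋₂=0, q₋₁=0, q₋₂=1):
  k=0: a=6, p=6, q=1
  k=1: a=3, p=19, q=3
  k=2: a=3, p=63, q=10
  k=3: a=6, p=397, q=63

397/63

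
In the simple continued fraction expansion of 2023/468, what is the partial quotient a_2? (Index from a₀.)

10

2023 = 4·468 + 151   →  a_0 = 4
468 = 3·151 + 15   →  a_1 = 3
151 = 10·15 + 1   →  a_2 = 10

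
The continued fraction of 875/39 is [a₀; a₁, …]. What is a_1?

875 = 22·39 + 17   →  a_0 = 22
39 = 2·17 + 5   →  a_1 = 2

2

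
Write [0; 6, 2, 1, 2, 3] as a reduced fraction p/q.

Fold from the inside: start with 3/1.
  2 + 1/3 = 7/3
  1 + 3/7 = 10/7
  2 + 7/10 = 27/10
  6 + 10/27 = 172/27
  0 + 27/172 = 27/172

27/172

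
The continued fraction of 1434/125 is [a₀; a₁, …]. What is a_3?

1434 = 11·125 + 59   →  a_0 = 11
125 = 2·59 + 7   →  a_1 = 2
59 = 8·7 + 3   →  a_2 = 8
7 = 2·3 + 1   →  a_3 = 2

2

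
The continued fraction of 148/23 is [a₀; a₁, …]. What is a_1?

148 = 6·23 + 10   →  a_0 = 6
23 = 2·10 + 3   →  a_1 = 2

2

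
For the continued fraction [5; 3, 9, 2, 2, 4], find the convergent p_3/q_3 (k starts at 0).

Using pₖ = aₖpₖ₋₁ + pₖ₋₂, qₖ = aₖqₖ₋₁ + qₖ₋₂ (with p₋₁=1, p₋₂=0, q₋₁=0, q₋₂=1):
  k=0: a=5, p=5, q=1
  k=1: a=3, p=16, q=3
  k=2: a=9, p=149, q=28
  k=3: a=2, p=314, q=59

314/59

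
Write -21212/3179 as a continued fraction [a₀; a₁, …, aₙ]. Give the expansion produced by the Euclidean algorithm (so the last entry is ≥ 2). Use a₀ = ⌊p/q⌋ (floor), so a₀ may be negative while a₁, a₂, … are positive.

[-7; 3, 18, 1, 1, 2, 3, 3]

-21212 = -7*3179 + 1041
3179 = 3*1041 + 56
1041 = 18*56 + 33
56 = 1*33 + 23
33 = 1*23 + 10
23 = 2*10 + 3
10 = 3*3 + 1
3 = 3*1 + 0  (stop)
So -21212/3179 = [-7; 3, 18, 1, 1, 2, 3, 3].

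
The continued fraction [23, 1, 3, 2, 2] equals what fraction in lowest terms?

523/22

Using pₖ = aₖpₖ₋₁ + pₖ₋₂ and qₖ = aₖqₖ₋₁ + qₖ₋₂:
  k=0: a=23, p=23, q=1
  k=1: a=1, p=24, q=1
  k=2: a=3, p=95, q=4
  k=3: a=2, p=214, q=9
  k=4: a=2, p=523, q=22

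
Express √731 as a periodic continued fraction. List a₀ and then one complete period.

[27; 27, 54]

a₀ = ⌊√731⌋ = 27.
With m₀=0, d₀=1 and mₖ₊₁ = dₖaₖ − mₖ, dₖ₊₁ = (n − mₖ₊₁²)/dₖ, aₖ₊₁ = ⌊(a₀+mₖ₊₁)/dₖ₊₁⌋:
  k=1: m=27, d=2, a=27
  k=2: m=27, d=1, a=54
d=1 and a=2a₀=54 at k=2, so the next step gives (m, d) = (27, 2) again — its k=1 value — and the period has length 2.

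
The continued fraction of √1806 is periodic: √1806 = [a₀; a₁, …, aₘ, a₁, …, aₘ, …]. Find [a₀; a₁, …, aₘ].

[42; 2, 84]

a₀ = ⌊√1806⌋ = 42.
With m₀=0, d₀=1 and mₖ₊₁ = dₖaₖ − mₖ, dₖ₊₁ = (n − mₖ₊₁²)/dₖ, aₖ₊₁ = ⌊(a₀+mₖ₊₁)/dₖ₊₁⌋:
  k=1: m=42, d=42, a=2
  k=2: m=42, d=1, a=84
d=1 and a=2a₀=84 at k=2, so the next step gives (m, d) = (42, 42) again — its k=1 value — and the period has length 2.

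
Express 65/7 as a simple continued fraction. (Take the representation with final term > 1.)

[9; 3, 2]

65 = 9×7 + 2
7 = 3×2 + 1
2 = 2×1 + 0  (stop)
So 65/7 = [9; 3, 2].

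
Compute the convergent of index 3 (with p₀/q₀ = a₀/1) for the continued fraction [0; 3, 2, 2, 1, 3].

5/17

Using pₖ = aₖpₖ₋₁ + pₖ₋₂, qₖ = aₖqₖ₋₁ + qₖ₋₂ (with p₋₁=1, p₋₂=0, q₋₁=0, q₋₂=1):
  k=0: a=0, p=0, q=1
  k=1: a=3, p=1, q=3
  k=2: a=2, p=2, q=7
  k=3: a=2, p=5, q=17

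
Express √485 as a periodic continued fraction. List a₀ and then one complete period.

a₀ = ⌊√485⌋ = 22.
With m₀=0, d₀=1 and mₖ₊₁ = dₖaₖ − mₖ, dₖ₊₁ = (n − mₖ₊₁²)/dₖ, aₖ₊₁ = ⌊(a₀+mₖ₊₁)/dₖ₊₁⌋:
  k=1: m=22, d=1, a=44
d=1 and a=2a₀=44 at k=1, so the next step gives (m, d) = (22, 1) again — its k=1 value — and the period has length 1.

[22; 44]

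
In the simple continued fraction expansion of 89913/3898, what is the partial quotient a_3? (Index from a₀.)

1

89913 = 23·3898 + 259   →  a_0 = 23
3898 = 15·259 + 13   →  a_1 = 15
259 = 19·13 + 12   →  a_2 = 19
13 = 1·12 + 1   →  a_3 = 1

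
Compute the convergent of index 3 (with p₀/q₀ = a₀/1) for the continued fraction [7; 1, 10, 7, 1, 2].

Using pₖ = aₖpₖ₋₁ + pₖ₋₂, qₖ = aₖqₖ₋₁ + qₖ₋₂ (with p₋₁=1, p₋₂=0, q₋₁=0, q₋₂=1):
  k=0: a=7, p=7, q=1
  k=1: a=1, p=8, q=1
  k=2: a=10, p=87, q=11
  k=3: a=7, p=617, q=78

617/78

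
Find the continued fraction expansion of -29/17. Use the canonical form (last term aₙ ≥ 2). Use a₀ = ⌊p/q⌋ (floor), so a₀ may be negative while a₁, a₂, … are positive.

-29 = -2*17 + 5
17 = 3*5 + 2
5 = 2*2 + 1
2 = 2*1 + 0  (stop)
So -29/17 = [-2; 3, 2, 2].

[-2; 3, 2, 2]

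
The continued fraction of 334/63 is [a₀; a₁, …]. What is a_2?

334 = 5·63 + 19   →  a_0 = 5
63 = 3·19 + 6   →  a_1 = 3
19 = 3·6 + 1   →  a_2 = 3

3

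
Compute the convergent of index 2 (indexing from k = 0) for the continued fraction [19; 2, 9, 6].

370/19

Using pₖ = aₖpₖ₋₁ + pₖ₋₂, qₖ = aₖqₖ₋₁ + qₖ₋₂ (with p₋₁=1, p₋₂=0, q₋₁=0, q₋₂=1):
  k=0: a=19, p=19, q=1
  k=1: a=2, p=39, q=2
  k=2: a=9, p=370, q=19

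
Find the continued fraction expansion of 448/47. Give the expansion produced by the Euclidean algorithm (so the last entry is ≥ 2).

[9; 1, 1, 7, 3]

448 = 9·47 + 25
47 = 1·25 + 22
25 = 1·22 + 3
22 = 7·3 + 1
3 = 3·1 + 0  (stop)
So 448/47 = [9; 1, 1, 7, 3].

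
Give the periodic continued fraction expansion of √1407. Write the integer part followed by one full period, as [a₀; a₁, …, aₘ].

[37; 1, 1, 24, 1, 1, 74]

a₀ = ⌊√1407⌋ = 37.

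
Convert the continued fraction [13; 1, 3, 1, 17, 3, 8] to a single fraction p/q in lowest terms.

31252/2265

Fold from the inside: start with 8/1.
  3 + 1/8 = 25/8
  17 + 8/25 = 433/25
  1 + 25/433 = 458/433
  3 + 433/458 = 1807/458
  1 + 458/1807 = 2265/1807
  13 + 1807/2265 = 31252/2265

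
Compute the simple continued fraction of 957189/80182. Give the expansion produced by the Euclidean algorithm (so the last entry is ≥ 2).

957189 = 11*80182 + 75187
80182 = 1*75187 + 4995
75187 = 15*4995 + 262
4995 = 19*262 + 17
262 = 15*17 + 7
17 = 2*7 + 3
7 = 2*3 + 1
3 = 3*1 + 0  (stop)
So 957189/80182 = [11; 1, 15, 19, 15, 2, 2, 3].

[11; 1, 15, 19, 15, 2, 2, 3]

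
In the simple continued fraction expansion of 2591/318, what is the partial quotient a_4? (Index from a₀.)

2591 = 8·318 + 47   →  a_0 = 8
318 = 6·47 + 36   →  a_1 = 6
47 = 1·36 + 11   →  a_2 = 1
36 = 3·11 + 3   →  a_3 = 3
11 = 3·3 + 2   →  a_4 = 3

3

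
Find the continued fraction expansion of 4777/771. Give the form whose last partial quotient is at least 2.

4777 = 6×771 + 151
771 = 5×151 + 16
151 = 9×16 + 7
16 = 2×7 + 2
7 = 3×2 + 1
2 = 2×1 + 0  (stop)
So 4777/771 = [6; 5, 9, 2, 3, 2].

[6; 5, 9, 2, 3, 2]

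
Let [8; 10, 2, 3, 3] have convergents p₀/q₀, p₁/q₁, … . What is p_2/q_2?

Using pₖ = aₖpₖ₋₁ + pₖ₋₂, qₖ = aₖqₖ₋₁ + qₖ₋₂ (with p₋₁=1, p₋₂=0, q₋₁=0, q₋₂=1):
  k=0: a=8, p=8, q=1
  k=1: a=10, p=81, q=10
  k=2: a=2, p=170, q=21

170/21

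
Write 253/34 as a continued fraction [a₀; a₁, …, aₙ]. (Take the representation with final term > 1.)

253 = 7*34 + 15
34 = 2*15 + 4
15 = 3*4 + 3
4 = 1*3 + 1
3 = 3*1 + 0  (stop)
So 253/34 = [7; 2, 3, 1, 3].

[7; 2, 3, 1, 3]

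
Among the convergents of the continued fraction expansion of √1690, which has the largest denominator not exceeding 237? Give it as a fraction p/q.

√1690 = [41; 9, 8, 9, 82, …] (period length 4).
Convergents:
  p_0/q_0 = 41/1
  p_1/q_1 = 370/9
  p_2/q_2 = 3001/73
  p_3/q_3 = 27379/666
q_2 = 73 ≤ 237 < 666 = q_3, so the answer is 3001/73.

3001/73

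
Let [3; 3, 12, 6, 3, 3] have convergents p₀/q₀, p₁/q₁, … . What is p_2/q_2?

Using pₖ = aₖpₖ₋₁ + pₖ₋₂, qₖ = aₖqₖ₋₁ + qₖ₋₂ (with p₋₁=1, p₋₂=0, q₋₁=0, q₋₂=1):
  k=0: a=3, p=3, q=1
  k=1: a=3, p=10, q=3
  k=2: a=12, p=123, q=37

123/37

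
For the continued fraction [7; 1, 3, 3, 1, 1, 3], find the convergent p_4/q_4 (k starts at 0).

132/17

Using pₖ = aₖpₖ₋₁ + pₖ₋₂, qₖ = aₖqₖ₋₁ + qₖ₋₂ (with p₋₁=1, p₋₂=0, q₋₁=0, q₋₂=1):
  k=0: a=7, p=7, q=1
  k=1: a=1, p=8, q=1
  k=2: a=3, p=31, q=4
  k=3: a=3, p=101, q=13
  k=4: a=1, p=132, q=17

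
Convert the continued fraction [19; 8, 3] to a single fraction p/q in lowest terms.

Fold from the inside: start with 3/1.
  8 + 1/3 = 25/3
  19 + 3/25 = 478/25

478/25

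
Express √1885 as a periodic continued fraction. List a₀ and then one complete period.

a₀ = ⌊√1885⌋ = 43.
With m₀=0, d₀=1 and mₖ₊₁ = dₖaₖ − mₖ, dₖ₊₁ = (n − mₖ₊₁²)/dₖ, aₖ₊₁ = ⌊(a₀+mₖ₊₁)/dₖ₊₁⌋:
  k=1: m=43, d=36, a=2
  k=2: m=29, d=29, a=2
  k=3: m=29, d=36, a=2
  k=4: m=43, d=1, a=86
d=1 and a=2a₀=86 at k=4, so the next step gives (m, d) = (43, 36) again — its k=1 value — and the period has length 4.

[43; 2, 2, 2, 86]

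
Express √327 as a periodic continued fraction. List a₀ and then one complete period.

a₀ = ⌊√327⌋ = 18.
With m₀=0, d₀=1 and mₖ₊₁ = dₖaₖ − mₖ, dₖ₊₁ = (n − mₖ₊₁²)/dₖ, aₖ₊₁ = ⌊(a₀+mₖ₊₁)/dₖ₊₁⌋:
  k=1: m=18, d=3, a=12
  k=2: m=18, d=1, a=36
d=1 and a=2a₀=36 at k=2, so the next step gives (m, d) = (18, 3) again — its k=1 value — and the period has length 2.

[18; 12, 36]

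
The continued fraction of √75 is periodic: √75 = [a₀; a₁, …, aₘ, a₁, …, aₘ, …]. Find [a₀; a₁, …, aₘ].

a₀ = ⌊√75⌋ = 8.
With m₀=0, d₀=1 and mₖ₊₁ = dₖaₖ − mₖ, dₖ₊₁ = (n − mₖ₊₁²)/dₖ, aₖ₊₁ = ⌊(a₀+mₖ₊₁)/dₖ₊₁⌋:
  k=1: m=8, d=11, a=1
  k=2: m=3, d=6, a=1
  k=3: m=3, d=11, a=1
  k=4: m=8, d=1, a=16
d=1 and a=2a₀=16 at k=4, so the next step gives (m, d) = (8, 11) again — its k=1 value — and the period has length 4.

[8; 1, 1, 1, 16]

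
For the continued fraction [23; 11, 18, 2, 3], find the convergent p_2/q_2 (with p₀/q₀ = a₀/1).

Using pₖ = aₖpₖ₋₁ + pₖ₋₂, qₖ = aₖqₖ₋₁ + qₖ₋₂ (with p₋₁=1, p₋₂=0, q₋₁=0, q₋₂=1):
  k=0: a=23, p=23, q=1
  k=1: a=11, p=254, q=11
  k=2: a=18, p=4595, q=199

4595/199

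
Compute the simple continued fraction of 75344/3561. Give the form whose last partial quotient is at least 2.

[21; 6, 3, 13, 14]

75344 = 21*3561 + 563
3561 = 6*563 + 183
563 = 3*183 + 14
183 = 13*14 + 1
14 = 14*1 + 0  (stop)
So 75344/3561 = [21; 6, 3, 13, 14].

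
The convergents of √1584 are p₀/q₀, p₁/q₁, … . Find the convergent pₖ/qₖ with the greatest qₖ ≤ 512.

15880/399

√1584 = [39; 1, 3, 1, 78, …] (period length 4).
Convergents:
  p_0/q_0 = 39/1
  p_1/q_1 = 40/1
  p_2/q_2 = 159/4
  p_3/q_3 = 199/5
  p_4/q_4 = 15681/394
  p_5/q_5 = 15880/399
  p_6/q_6 = 63321/1591
q_5 = 399 ≤ 512 < 1591 = q_6, so the answer is 15880/399.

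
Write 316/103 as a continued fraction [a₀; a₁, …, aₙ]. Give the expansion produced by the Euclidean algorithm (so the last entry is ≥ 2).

[3; 14, 1, 2, 2]

316 = 3*103 + 7
103 = 14*7 + 5
7 = 1*5 + 2
5 = 2*2 + 1
2 = 2*1 + 0  (stop)
So 316/103 = [3; 14, 1, 2, 2].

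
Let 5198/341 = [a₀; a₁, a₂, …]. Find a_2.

9

5198 = 15·341 + 83   →  a_0 = 15
341 = 4·83 + 9   →  a_1 = 4
83 = 9·9 + 2   →  a_2 = 9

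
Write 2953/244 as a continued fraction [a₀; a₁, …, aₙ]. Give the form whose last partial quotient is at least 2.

2953 = 12*244 + 25
244 = 9*25 + 19
25 = 1*19 + 6
19 = 3*6 + 1
6 = 6*1 + 0  (stop)
So 2953/244 = [12; 9, 1, 3, 6].

[12; 9, 1, 3, 6]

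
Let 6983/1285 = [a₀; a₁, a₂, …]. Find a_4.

3

6983 = 5·1285 + 558   →  a_0 = 5
1285 = 2·558 + 169   →  a_1 = 2
558 = 3·169 + 51   →  a_2 = 3
169 = 3·51 + 16   →  a_3 = 3
51 = 3·16 + 3   →  a_4 = 3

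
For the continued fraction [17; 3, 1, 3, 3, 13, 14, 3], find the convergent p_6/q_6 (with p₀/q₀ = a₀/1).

Using pₖ = aₖpₖ₋₁ + pₖ₋₂, qₖ = aₖqₖ₋₁ + qₖ₋₂ (with p₋₁=1, p₋₂=0, q₋₁=0, q₋₂=1):
  k=0: a=17, p=17, q=1
  k=1: a=3, p=52, q=3
  k=2: a=1, p=69, q=4
  k=3: a=3, p=259, q=15
  k=4: a=3, p=846, q=49
  k=5: a=13, p=11257, q=652
  k=6: a=14, p=158444, q=9177

158444/9177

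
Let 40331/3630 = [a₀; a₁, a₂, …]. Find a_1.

9

40331 = 11·3630 + 401   →  a_0 = 11
3630 = 9·401 + 21   →  a_1 = 9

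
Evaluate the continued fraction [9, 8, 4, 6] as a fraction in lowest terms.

1879/206

Using pₖ = aₖpₖ₋₁ + pₖ₋₂ and qₖ = aₖqₖ₋₁ + qₖ₋₂:
  k=0: a=9, p=9, q=1
  k=1: a=8, p=73, q=8
  k=2: a=4, p=301, q=33
  k=3: a=6, p=1879, q=206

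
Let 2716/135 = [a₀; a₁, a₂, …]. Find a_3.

2716 = 20·135 + 16   →  a_0 = 20
135 = 8·16 + 7   →  a_1 = 8
16 = 2·7 + 2   →  a_2 = 2
7 = 3·2 + 1   →  a_3 = 3

3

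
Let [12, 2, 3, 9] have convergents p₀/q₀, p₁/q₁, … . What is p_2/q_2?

Using pₖ = aₖpₖ₋₁ + pₖ₋₂, qₖ = aₖqₖ₋₁ + qₖ₋₂ (with p₋₁=1, p₋₂=0, q₋₁=0, q₋₂=1):
  k=0: a=12, p=12, q=1
  k=1: a=2, p=25, q=2
  k=2: a=3, p=87, q=7

87/7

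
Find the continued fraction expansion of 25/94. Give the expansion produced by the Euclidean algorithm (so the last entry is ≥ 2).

[0; 3, 1, 3, 6]

25 = 0·94 + 25
94 = 3·25 + 19
25 = 1·19 + 6
19 = 3·6 + 1
6 = 6·1 + 0  (stop)
So 25/94 = [0; 3, 1, 3, 6].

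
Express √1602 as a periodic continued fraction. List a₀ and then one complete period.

a₀ = ⌊√1602⌋ = 40.
With m₀=0, d₀=1 and mₖ₊₁ = dₖaₖ − mₖ, dₖ₊₁ = (n − mₖ₊₁²)/dₖ, aₖ₊₁ = ⌊(a₀+mₖ₊₁)/dₖ₊₁⌋:
  k=1: m=40, d=2, a=40
  k=2: m=40, d=1, a=80
d=1 and a=2a₀=80 at k=2, so the next step gives (m, d) = (40, 2) again — its k=1 value — and the period has length 2.

[40; 40, 80]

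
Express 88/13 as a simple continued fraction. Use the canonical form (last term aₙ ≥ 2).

88 = 6×13 + 10
13 = 1×10 + 3
10 = 3×3 + 1
3 = 3×1 + 0  (stop)
So 88/13 = [6; 1, 3, 3].

[6; 1, 3, 3]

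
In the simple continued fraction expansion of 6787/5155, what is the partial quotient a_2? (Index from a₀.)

6787 = 1·5155 + 1632   →  a_0 = 1
5155 = 3·1632 + 259   →  a_1 = 3
1632 = 6·259 + 78   →  a_2 = 6

6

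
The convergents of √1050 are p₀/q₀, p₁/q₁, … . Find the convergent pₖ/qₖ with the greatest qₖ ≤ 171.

3532/109

√1050 = [32; 2, 2, 10, 2, 2, 64, …] (period length 6).
Convergents:
  p_0/q_0 = 32/1
  p_1/q_1 = 65/2
  p_2/q_2 = 162/5
  p_3/q_3 = 1685/52
  p_4/q_4 = 3532/109
  p_5/q_5 = 8749/270
q_4 = 109 ≤ 171 < 270 = q_5, so the answer is 3532/109.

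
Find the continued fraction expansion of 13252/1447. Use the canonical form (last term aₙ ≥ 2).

[9; 6, 3, 7, 3, 3]

13252 = 9·1447 + 229
1447 = 6·229 + 73
229 = 3·73 + 10
73 = 7·10 + 3
10 = 3·3 + 1
3 = 3·1 + 0  (stop)
So 13252/1447 = [9; 6, 3, 7, 3, 3].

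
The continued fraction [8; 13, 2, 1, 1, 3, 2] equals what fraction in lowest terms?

4433/549

Fold from the inside: start with 2/1.
  3 + 1/2 = 7/2
  1 + 2/7 = 9/7
  1 + 7/9 = 16/9
  2 + 9/16 = 41/16
  13 + 16/41 = 549/41
  8 + 41/549 = 4433/549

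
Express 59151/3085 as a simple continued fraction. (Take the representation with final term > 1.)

[19; 5, 1, 3, 10, 1, 11]

59151 = 19·3085 + 536
3085 = 5·536 + 405
536 = 1·405 + 131
405 = 3·131 + 12
131 = 10·12 + 11
12 = 1·11 + 1
11 = 11·1 + 0  (stop)
So 59151/3085 = [19; 5, 1, 3, 10, 1, 11].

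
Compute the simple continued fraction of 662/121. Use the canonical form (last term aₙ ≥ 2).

662 = 5*121 + 57
121 = 2*57 + 7
57 = 8*7 + 1
7 = 7*1 + 0  (stop)
So 662/121 = [5; 2, 8, 7].

[5; 2, 8, 7]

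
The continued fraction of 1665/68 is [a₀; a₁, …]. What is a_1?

2

1665 = 24·68 + 33   →  a_0 = 24
68 = 2·33 + 2   →  a_1 = 2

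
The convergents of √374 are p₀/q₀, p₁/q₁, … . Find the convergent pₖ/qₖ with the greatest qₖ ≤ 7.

58/3

√374 = [19; 2, 1, 18, 1, 2, 38, …] (period length 6).
Convergents:
  p_0/q_0 = 19/1
  p_1/q_1 = 39/2
  p_2/q_2 = 58/3
  p_3/q_3 = 1083/56
q_2 = 3 ≤ 7 < 56 = q_3, so the answer is 58/3.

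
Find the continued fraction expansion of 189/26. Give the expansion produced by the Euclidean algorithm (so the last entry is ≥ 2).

[7; 3, 1, 2, 2]

189 = 7*26 + 7
26 = 3*7 + 5
7 = 1*5 + 2
5 = 2*2 + 1
2 = 2*1 + 0  (stop)
So 189/26 = [7; 3, 1, 2, 2].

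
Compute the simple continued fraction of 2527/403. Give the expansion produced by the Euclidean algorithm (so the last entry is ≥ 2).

[6; 3, 1, 2, 3, 3, 3]

2527 = 6·403 + 109
403 = 3·109 + 76
109 = 1·76 + 33
76 = 2·33 + 10
33 = 3·10 + 3
10 = 3·3 + 1
3 = 3·1 + 0  (stop)
So 2527/403 = [6; 3, 1, 2, 3, 3, 3].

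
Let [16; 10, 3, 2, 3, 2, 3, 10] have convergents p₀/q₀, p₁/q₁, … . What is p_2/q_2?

499/31

Using pₖ = aₖpₖ₋₁ + pₖ₋₂, qₖ = aₖqₖ₋₁ + qₖ₋₂ (with p₋₁=1, p₋₂=0, q₋₁=0, q₋₂=1):
  k=0: a=16, p=16, q=1
  k=1: a=10, p=161, q=10
  k=2: a=3, p=499, q=31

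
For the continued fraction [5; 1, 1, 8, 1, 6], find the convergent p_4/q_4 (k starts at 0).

105/19

Using pₖ = aₖpₖ₋₁ + pₖ₋₂, qₖ = aₖqₖ₋₁ + qₖ₋₂ (with p₋₁=1, p₋₂=0, q₋₁=0, q₋₂=1):
  k=0: a=5, p=5, q=1
  k=1: a=1, p=6, q=1
  k=2: a=1, p=11, q=2
  k=3: a=8, p=94, q=17
  k=4: a=1, p=105, q=19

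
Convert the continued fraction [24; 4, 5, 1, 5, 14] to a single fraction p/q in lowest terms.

50152/2069

Fold from the inside: start with 14/1.
  5 + 1/14 = 71/14
  1 + 14/71 = 85/71
  5 + 71/85 = 496/85
  4 + 85/496 = 2069/496
  24 + 496/2069 = 50152/2069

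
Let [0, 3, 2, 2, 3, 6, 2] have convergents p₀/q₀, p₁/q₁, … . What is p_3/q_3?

5/17

Using pₖ = aₖpₖ₋₁ + pₖ₋₂, qₖ = aₖqₖ₋₁ + qₖ₋₂ (with p₋₁=1, p₋₂=0, q₋₁=0, q₋₂=1):
  k=0: a=0, p=0, q=1
  k=1: a=3, p=1, q=3
  k=2: a=2, p=2, q=7
  k=3: a=2, p=5, q=17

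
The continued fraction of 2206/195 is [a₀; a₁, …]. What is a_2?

5

2206 = 11·195 + 61   →  a_0 = 11
195 = 3·61 + 12   →  a_1 = 3
61 = 5·12 + 1   →  a_2 = 5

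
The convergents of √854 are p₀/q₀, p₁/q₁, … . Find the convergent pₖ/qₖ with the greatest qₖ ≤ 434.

√854 = [29; 4, 2, 11, 4, 11, 2, 4, 58, …] (period length 8).
Convergents:
  p_0/q_0 = 29/1
  p_1/q_1 = 117/4
  p_2/q_2 = 263/9
  p_3/q_3 = 3010/103
  p_4/q_4 = 12303/421
  p_5/q_5 = 138343/4734
q_4 = 421 ≤ 434 < 4734 = q_5, so the answer is 12303/421.

12303/421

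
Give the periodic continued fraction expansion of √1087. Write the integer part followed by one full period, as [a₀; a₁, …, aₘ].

a₀ = ⌊√1087⌋ = 32.
With m₀=0, d₀=1 and mₖ₊₁ = dₖaₖ − mₖ, dₖ₊₁ = (n − mₖ₊₁²)/dₖ, aₖ₊₁ = ⌊(a₀+mₖ₊₁)/dₖ₊₁⌋:
  k=1: m=32, d=63, a=1
  k=2: m=31, d=2, a=31
  k=3: m=31, d=63, a=1
  k=4: m=32, d=1, a=64
d=1 and a=2a₀=64 at k=4, so the next step gives (m, d) = (32, 63) again — its k=1 value — and the period has length 4.

[32; 1, 31, 1, 64]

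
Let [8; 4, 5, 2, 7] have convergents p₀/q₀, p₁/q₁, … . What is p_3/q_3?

379/46

Using pₖ = aₖpₖ₋₁ + pₖ₋₂, qₖ = aₖqₖ₋₁ + qₖ₋₂ (with p₋₁=1, p₋₂=0, q₋₁=0, q₋₂=1):
  k=0: a=8, p=8, q=1
  k=1: a=4, p=33, q=4
  k=2: a=5, p=173, q=21
  k=3: a=2, p=379, q=46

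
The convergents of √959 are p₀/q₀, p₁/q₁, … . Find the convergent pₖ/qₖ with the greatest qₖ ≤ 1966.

√959 = [30; 1, 29, 1, 60, …] (period length 4).
Convergents:
  p_0/q_0 = 30/1
  p_1/q_1 = 31/1
  p_2/q_2 = 929/30
  p_3/q_3 = 960/31
  p_4/q_4 = 58529/1890
  p_5/q_5 = 59489/1921
  p_6/q_6 = 1783710/57599
q_5 = 1921 ≤ 1966 < 57599 = q_6, so the answer is 59489/1921.

59489/1921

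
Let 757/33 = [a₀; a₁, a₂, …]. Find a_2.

757 = 22·33 + 31   →  a_0 = 22
33 = 1·31 + 2   →  a_1 = 1
31 = 15·2 + 1   →  a_2 = 15

15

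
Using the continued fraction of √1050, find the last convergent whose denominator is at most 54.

1685/52

√1050 = [32; 2, 2, 10, 2, 2, 64, …] (period length 6).
Convergents:
  p_0/q_0 = 32/1
  p_1/q_1 = 65/2
  p_2/q_2 = 162/5
  p_3/q_3 = 1685/52
  p_4/q_4 = 3532/109
q_3 = 52 ≤ 54 < 109 = q_4, so the answer is 1685/52.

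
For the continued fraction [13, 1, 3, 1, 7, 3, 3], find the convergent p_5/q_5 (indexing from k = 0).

Using pₖ = aₖpₖ₋₁ + pₖ₋₂, qₖ = aₖqₖ₋₁ + qₖ₋₂ (with p₋₁=1, p₋₂=0, q₋₁=0, q₋₂=1):
  k=0: a=13, p=13, q=1
  k=1: a=1, p=14, q=1
  k=2: a=3, p=55, q=4
  k=3: a=1, p=69, q=5
  k=4: a=7, p=538, q=39
  k=5: a=3, p=1683, q=122

1683/122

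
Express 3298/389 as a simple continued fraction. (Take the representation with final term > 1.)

3298 = 8×389 + 186
389 = 2×186 + 17
186 = 10×17 + 16
17 = 1×16 + 1
16 = 16×1 + 0  (stop)
So 3298/389 = [8; 2, 10, 1, 16].

[8; 2, 10, 1, 16]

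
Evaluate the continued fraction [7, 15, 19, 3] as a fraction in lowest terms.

Using pₖ = aₖpₖ₋₁ + pₖ₋₂ and qₖ = aₖqₖ₋₁ + qₖ₋₂:
  k=0: a=7, p=7, q=1
  k=1: a=15, p=106, q=15
  k=2: a=19, p=2021, q=286
  k=3: a=3, p=6169, q=873

6169/873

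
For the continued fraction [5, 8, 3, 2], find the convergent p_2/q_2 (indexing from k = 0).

Using pₖ = aₖpₖ₋₁ + pₖ₋₂, qₖ = aₖqₖ₋₁ + qₖ₋₂ (with p₋₁=1, p₋₂=0, q₋₁=0, q₋₂=1):
  k=0: a=5, p=5, q=1
  k=1: a=8, p=41, q=8
  k=2: a=3, p=128, q=25

128/25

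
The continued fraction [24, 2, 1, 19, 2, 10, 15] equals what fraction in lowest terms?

466235/19156

Fold from the inside: start with 15/1.
  10 + 1/15 = 151/15
  2 + 15/151 = 317/151
  19 + 151/317 = 6174/317
  1 + 317/6174 = 6491/6174
  2 + 6174/6491 = 19156/6491
  24 + 6491/19156 = 466235/19156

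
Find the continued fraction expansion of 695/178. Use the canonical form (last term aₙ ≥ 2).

[3; 1, 9, 2, 8]

695 = 3·178 + 161
178 = 1·161 + 17
161 = 9·17 + 8
17 = 2·8 + 1
8 = 8·1 + 0  (stop)
So 695/178 = [3; 1, 9, 2, 8].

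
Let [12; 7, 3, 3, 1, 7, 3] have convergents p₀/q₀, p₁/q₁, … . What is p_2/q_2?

267/22

Using pₖ = aₖpₖ₋₁ + pₖ₋₂, qₖ = aₖqₖ₋₁ + qₖ₋₂ (with p₋₁=1, p₋₂=0, q₋₁=0, q₋₂=1):
  k=0: a=12, p=12, q=1
  k=1: a=7, p=85, q=7
  k=2: a=3, p=267, q=22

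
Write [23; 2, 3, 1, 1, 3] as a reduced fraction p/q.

Fold from the inside: start with 3/1.
  1 + 1/3 = 4/3
  1 + 3/4 = 7/4
  3 + 4/7 = 25/7
  2 + 7/25 = 57/25
  23 + 25/57 = 1336/57

1336/57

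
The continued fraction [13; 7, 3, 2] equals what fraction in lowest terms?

Fold from the inside: start with 2/1.
  3 + 1/2 = 7/2
  7 + 2/7 = 51/7
  13 + 7/51 = 670/51

670/51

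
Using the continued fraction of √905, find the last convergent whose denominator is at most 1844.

√905 = [30; 12, 60, …] (period length 2).
Convergents:
  p_0/q_0 = 30/1
  p_1/q_1 = 361/12
  p_2/q_2 = 21690/721
  p_3/q_3 = 260641/8664
q_2 = 721 ≤ 1844 < 8664 = q_3, so the answer is 21690/721.

21690/721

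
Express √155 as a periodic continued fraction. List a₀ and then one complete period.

a₀ = ⌊√155⌋ = 12.
With m₀=0, d₀=1 and mₖ₊₁ = dₖaₖ − mₖ, dₖ₊₁ = (n − mₖ₊₁²)/dₖ, aₖ₊₁ = ⌊(a₀+mₖ₊₁)/dₖ₊₁⌋:
  k=1: m=12, d=11, a=2
  k=2: m=10, d=5, a=4
  k=3: m=10, d=11, a=2
  k=4: m=12, d=1, a=24
d=1 and a=2a₀=24 at k=4, so the next step gives (m, d) = (12, 11) again — its k=1 value — and the period has length 4.

[12; 2, 4, 2, 24]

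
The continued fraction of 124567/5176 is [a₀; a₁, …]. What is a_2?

124567 = 24·5176 + 343   →  a_0 = 24
5176 = 15·343 + 31   →  a_1 = 15
343 = 11·31 + 2   →  a_2 = 11

11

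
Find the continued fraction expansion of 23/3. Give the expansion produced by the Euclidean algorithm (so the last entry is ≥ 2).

23 = 7*3 + 2
3 = 1*2 + 1
2 = 2*1 + 0  (stop)
So 23/3 = [7; 1, 2].

[7; 1, 2]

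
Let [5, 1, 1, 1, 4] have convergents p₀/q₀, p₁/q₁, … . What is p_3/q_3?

Using pₖ = aₖpₖ₋₁ + pₖ₋₂, qₖ = aₖqₖ₋₁ + qₖ₋₂ (with p₋₁=1, p₋₂=0, q₋₁=0, q₋₂=1):
  k=0: a=5, p=5, q=1
  k=1: a=1, p=6, q=1
  k=2: a=1, p=11, q=2
  k=3: a=1, p=17, q=3

17/3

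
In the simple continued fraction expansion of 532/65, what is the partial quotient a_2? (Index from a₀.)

2

532 = 8·65 + 12   →  a_0 = 8
65 = 5·12 + 5   →  a_1 = 5
12 = 2·5 + 2   →  a_2 = 2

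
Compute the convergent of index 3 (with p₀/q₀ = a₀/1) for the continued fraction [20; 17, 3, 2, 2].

Using pₖ = aₖpₖ₋₁ + pₖ₋₂, qₖ = aₖqₖ₋₁ + qₖ₋₂ (with p₋₁=1, p₋₂=0, q₋₁=0, q₋₂=1):
  k=0: a=20, p=20, q=1
  k=1: a=17, p=341, q=17
  k=2: a=3, p=1043, q=52
  k=3: a=2, p=2427, q=121

2427/121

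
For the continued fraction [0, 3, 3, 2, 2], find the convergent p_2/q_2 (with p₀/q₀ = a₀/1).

Using pₖ = aₖpₖ₋₁ + pₖ₋₂, qₖ = aₖqₖ₋₁ + qₖ₋₂ (with p₋₁=1, p₋₂=0, q₋₁=0, q₋₂=1):
  k=0: a=0, p=0, q=1
  k=1: a=3, p=1, q=3
  k=2: a=3, p=3, q=10

3/10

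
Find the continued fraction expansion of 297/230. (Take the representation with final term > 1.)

297 = 1·230 + 67
230 = 3·67 + 29
67 = 2·29 + 9
29 = 3·9 + 2
9 = 4·2 + 1
2 = 2·1 + 0  (stop)
So 297/230 = [1; 3, 2, 3, 4, 2].

[1; 3, 2, 3, 4, 2]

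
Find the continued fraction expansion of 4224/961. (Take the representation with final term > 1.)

[4; 2, 1, 1, 8, 7, 3]

4224 = 4·961 + 380
961 = 2·380 + 201
380 = 1·201 + 179
201 = 1·179 + 22
179 = 8·22 + 3
22 = 7·3 + 1
3 = 3·1 + 0  (stop)
So 4224/961 = [4; 2, 1, 1, 8, 7, 3].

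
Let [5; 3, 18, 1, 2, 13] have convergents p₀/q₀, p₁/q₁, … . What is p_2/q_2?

Using pₖ = aₖpₖ₋₁ + pₖ₋₂, qₖ = aₖqₖ₋₁ + qₖ₋₂ (with p₋₁=1, p₋₂=0, q₋₁=0, q₋₂=1):
  k=0: a=5, p=5, q=1
  k=1: a=3, p=16, q=3
  k=2: a=18, p=293, q=55

293/55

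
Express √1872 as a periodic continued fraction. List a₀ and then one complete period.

a₀ = ⌊√1872⌋ = 43.
With m₀=0, d₀=1 and mₖ₊₁ = dₖaₖ − mₖ, dₖ₊₁ = (n − mₖ₊₁²)/dₖ, aₖ₊₁ = ⌊(a₀+mₖ₊₁)/dₖ₊₁⌋:
  k=1: m=43, d=23, a=3
  k=2: m=26, d=52, a=1
  k=3: m=26, d=23, a=3
  k=4: m=43, d=1, a=86
d=1 and a=2a₀=86 at k=4, so the next step gives (m, d) = (43, 23) again — its k=1 value — and the period has length 4.

[43; 3, 1, 3, 86]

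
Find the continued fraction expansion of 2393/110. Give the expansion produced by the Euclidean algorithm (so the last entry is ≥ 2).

[21; 1, 3, 13, 2]

2393 = 21*110 + 83
110 = 1*83 + 27
83 = 3*27 + 2
27 = 13*2 + 1
2 = 2*1 + 0  (stop)
So 2393/110 = [21; 1, 3, 13, 2].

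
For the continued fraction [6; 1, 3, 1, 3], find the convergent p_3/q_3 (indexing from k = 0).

34/5

Using pₖ = aₖpₖ₋₁ + pₖ₋₂, qₖ = aₖqₖ₋₁ + qₖ₋₂ (with p₋₁=1, p₋₂=0, q₋₁=0, q₋₂=1):
  k=0: a=6, p=6, q=1
  k=1: a=1, p=7, q=1
  k=2: a=3, p=27, q=4
  k=3: a=1, p=34, q=5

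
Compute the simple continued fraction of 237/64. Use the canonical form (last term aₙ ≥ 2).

[3; 1, 2, 2, 1, 2, 2]

237 = 3*64 + 45
64 = 1*45 + 19
45 = 2*19 + 7
19 = 2*7 + 5
7 = 1*5 + 2
5 = 2*2 + 1
2 = 2*1 + 0  (stop)
So 237/64 = [3; 1, 2, 2, 1, 2, 2].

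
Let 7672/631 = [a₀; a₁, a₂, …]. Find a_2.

3

7672 = 12·631 + 100   →  a_0 = 12
631 = 6·100 + 31   →  a_1 = 6
100 = 3·31 + 7   →  a_2 = 3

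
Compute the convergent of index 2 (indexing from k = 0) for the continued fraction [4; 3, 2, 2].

Using pₖ = aₖpₖ₋₁ + pₖ₋₂, qₖ = aₖqₖ₋₁ + qₖ₋₂ (with p₋₁=1, p₋₂=0, q₋₁=0, q₋₂=1):
  k=0: a=4, p=4, q=1
  k=1: a=3, p=13, q=3
  k=2: a=2, p=30, q=7

30/7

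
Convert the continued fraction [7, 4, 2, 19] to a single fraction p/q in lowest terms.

Using pₖ = aₖpₖ₋₁ + pₖ₋₂ and qₖ = aₖqₖ₋₁ + qₖ₋₂:
  k=0: a=7, p=7, q=1
  k=1: a=4, p=29, q=4
  k=2: a=2, p=65, q=9
  k=3: a=19, p=1264, q=175

1264/175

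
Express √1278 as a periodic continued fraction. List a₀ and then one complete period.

a₀ = ⌊√1278⌋ = 35.

[35; 1, 2, 1, 70]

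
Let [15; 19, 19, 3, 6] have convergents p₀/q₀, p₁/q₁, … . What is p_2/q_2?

Using pₖ = aₖpₖ₋₁ + pₖ₋₂, qₖ = aₖqₖ₋₁ + qₖ₋₂ (with p₋₁=1, p₋₂=0, q₋₁=0, q₋₂=1):
  k=0: a=15, p=15, q=1
  k=1: a=19, p=286, q=19
  k=2: a=19, p=5449, q=362

5449/362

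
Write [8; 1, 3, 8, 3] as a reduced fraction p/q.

Using pₖ = aₖpₖ₋₁ + pₖ₋₂ and qₖ = aₖqₖ₋₁ + qₖ₋₂:
  k=0: a=8, p=8, q=1
  k=1: a=1, p=9, q=1
  k=2: a=3, p=35, q=4
  k=3: a=8, p=289, q=33
  k=4: a=3, p=902, q=103

902/103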